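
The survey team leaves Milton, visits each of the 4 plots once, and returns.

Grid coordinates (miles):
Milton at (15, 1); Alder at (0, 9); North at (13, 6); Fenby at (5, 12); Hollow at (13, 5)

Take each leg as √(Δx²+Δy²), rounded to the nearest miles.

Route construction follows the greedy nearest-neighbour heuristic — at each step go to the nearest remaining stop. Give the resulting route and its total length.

Milton → [Hollow:4 / North:5 / Fenby:15 / Alder:17] → Hollow (4)
Hollow → [North:1 / Fenby:11 / Alder:14] → North (1)
North → [Fenby:10 / Alder:13] → Fenby (10)
Fenby → [Alder:6] → Alder (6)
Return Alder→Milton: 17.
Total = 4 + 1 + 10 + 6 + 17 = 38.

38 miles along Milton → Hollow → North → Fenby → Alder → Milton.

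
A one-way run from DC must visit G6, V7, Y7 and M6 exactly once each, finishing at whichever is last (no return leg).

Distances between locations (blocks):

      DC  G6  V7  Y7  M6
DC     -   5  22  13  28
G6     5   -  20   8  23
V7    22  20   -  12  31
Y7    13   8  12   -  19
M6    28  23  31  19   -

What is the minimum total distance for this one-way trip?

Minimum one-way distance = 56 blocks.

There are 4! = 24 possible orderings.
DC → G6 → V7 → Y7 → M6: 5+20+12+19 = 56
DC → G6 → V7 → M6 → Y7: 5+20+31+19 = 75
DC → G6 → Y7 → V7 → M6: 5+8+12+31 = 56
DC → G6 → Y7 → M6 → V7: 5+8+19+31 = 63
DC → G6 → M6 → V7 → Y7: 5+23+31+12 = 71
DC → G6 → M6 → Y7 → V7: 5+23+19+12 = 59
DC → V7 → G6 → Y7 → M6: 22+20+8+19 = 69
DC → V7 → G6 → M6 → Y7: 22+20+23+19 = 84
DC → V7 → Y7 → G6 → M6: 22+12+8+23 = 65
DC → V7 → Y7 → M6 → G6: 22+12+19+23 = 76
DC → V7 → M6 → G6 → Y7: 22+31+23+8 = 84
DC → V7 → M6 → Y7 → G6: 22+31+19+8 = 80
DC → Y7 → G6 → V7 → M6: 13+8+20+31 = 72
DC → Y7 → G6 → M6 → V7: 13+8+23+31 = 75
… (10 more)
The minimum is 56.
One shortest path: DC → G6 → V7 → Y7 → M6.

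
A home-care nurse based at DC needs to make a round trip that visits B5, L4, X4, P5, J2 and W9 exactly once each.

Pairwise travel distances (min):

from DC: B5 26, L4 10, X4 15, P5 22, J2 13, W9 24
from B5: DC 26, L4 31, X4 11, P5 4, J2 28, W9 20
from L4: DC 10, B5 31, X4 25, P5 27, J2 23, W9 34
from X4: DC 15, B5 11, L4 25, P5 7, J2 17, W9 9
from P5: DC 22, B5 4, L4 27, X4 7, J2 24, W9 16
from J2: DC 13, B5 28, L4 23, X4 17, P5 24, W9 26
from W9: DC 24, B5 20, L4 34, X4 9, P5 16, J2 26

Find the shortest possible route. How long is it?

Minimum total distance: 100 min.

With 6 stops there are 6!/2 = 360 distinct round trips (a route and its reverse cost the same).
DC - B5 - L4 - X4 - P5 - J2 - W9 - DC: 26+31+25+7+24+26+24 = 163
DC - B5 - L4 - X4 - P5 - W9 - J2 - DC: 26+31+25+7+16+26+13 = 144
DC - B5 - L4 - X4 - J2 - P5 - W9 - DC: 26+31+25+17+24+16+24 = 163
DC - B5 - L4 - X4 - J2 - W9 - P5 - DC: 26+31+25+17+26+16+22 = 163
DC - B5 - L4 - X4 - W9 - P5 - J2 - DC: 26+31+25+9+16+24+13 = 144
DC - B5 - L4 - X4 - W9 - J2 - P5 - DC: 26+31+25+9+26+24+22 = 163
DC - B5 - L4 - P5 - X4 - J2 - W9 - DC: 26+31+27+7+17+26+24 = 158
DC - B5 - L4 - P5 - X4 - W9 - J2 - DC: 26+31+27+7+9+26+13 = 139
… (352 more)
DC - L4 - B5 - P5 - X4 - W9 - J2 - DC: 10+31+4+7+9+26+13 = 100  ← best
The minimum is 100.
One optimal route: DC → L4 → B5 → P5 → X4 → W9 → J2 → DC (or its reverse).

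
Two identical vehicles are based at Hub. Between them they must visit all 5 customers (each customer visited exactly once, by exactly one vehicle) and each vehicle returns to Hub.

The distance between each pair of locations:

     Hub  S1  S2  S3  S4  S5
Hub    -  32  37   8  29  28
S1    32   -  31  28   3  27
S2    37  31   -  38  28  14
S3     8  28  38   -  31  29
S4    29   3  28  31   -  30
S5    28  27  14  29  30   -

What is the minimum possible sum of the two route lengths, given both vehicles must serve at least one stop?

Minimum combined distance: 121.

Try each way of splitting the stops between the two vehicles (each non-empty) and, for each split, find the best tour for each vehicle:
  {S1} + {S2, S3, S4, S5}: 64 + 108 = 172
  {S2} + {S1, S3, S4, S5}: 74 + 96 = 170
  {S1, S2} + {S3, S4, S5}: 100 + 96 = 196
  {S3} + {S1, S2, S4, S5}: 16 + 105 = 121
  {S1, S3} + {S2, S4, S5}: 68 + 99 = 167
  {S2, S3} + {S1, S4, S5}: 83 + 87 = 170
  … (15 splits in total)
Best: vehicle 1 Hub → S3 → Hub = 16; vehicle 2 Hub → S1 → S4 → S2 → S5 → Hub = 105; combined 121.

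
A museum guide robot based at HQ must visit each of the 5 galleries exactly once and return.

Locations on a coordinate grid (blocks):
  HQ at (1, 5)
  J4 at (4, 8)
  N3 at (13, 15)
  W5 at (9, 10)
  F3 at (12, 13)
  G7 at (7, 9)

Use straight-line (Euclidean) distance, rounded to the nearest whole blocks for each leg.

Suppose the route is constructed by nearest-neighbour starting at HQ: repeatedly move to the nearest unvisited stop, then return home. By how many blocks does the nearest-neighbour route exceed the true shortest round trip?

HQ: J4=4, G7=7, W5=9, F3=14, N3=16 ⇒ J4
J4: G7=3, W5=5, F3=9, N3=11 ⇒ G7
G7: W5=2, F3=6, N3=8 ⇒ W5
W5: F3=4, N3=6 ⇒ F3
F3: N3=2 ⇒ N3
NN route HQ → J4 → G7 → W5 → F3 → N3 → HQ costs 31.
Optimal: HQ → J4 → N3 → F3 → W5 → G7 → HQ costs 30 (by enumerating all 60 distinct tours).
Excess = 31 − 30 = 1.

The nearest-neighbour route is 1 blocks longer than optimal.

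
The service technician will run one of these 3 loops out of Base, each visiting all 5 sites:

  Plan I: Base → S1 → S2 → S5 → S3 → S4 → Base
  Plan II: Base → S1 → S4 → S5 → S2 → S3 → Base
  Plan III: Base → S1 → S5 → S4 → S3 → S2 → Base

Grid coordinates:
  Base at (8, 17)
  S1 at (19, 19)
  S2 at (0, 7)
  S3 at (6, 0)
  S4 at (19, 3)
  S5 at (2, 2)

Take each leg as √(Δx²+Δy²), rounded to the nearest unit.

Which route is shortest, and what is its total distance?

Shortest is Plan I, total 73.

Plan I: 11 + 22 + 5 + 4 + 13 + 18 = 73
Plan II: 11 + 16 + 17 + 5 + 9 + 17 = 75
Plan III: 11 + 24 + 17 + 13 + 9 + 13 = 87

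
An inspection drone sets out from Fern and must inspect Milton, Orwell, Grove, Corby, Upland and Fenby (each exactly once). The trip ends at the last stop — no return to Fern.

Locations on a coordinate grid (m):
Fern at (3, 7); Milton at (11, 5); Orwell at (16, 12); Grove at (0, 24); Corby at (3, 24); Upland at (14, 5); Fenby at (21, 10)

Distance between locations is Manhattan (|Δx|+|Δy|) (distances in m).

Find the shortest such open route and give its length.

Shortest open route: 60 m.

There are 6! = 720 possible orderings.
Fern→Milton→Orwell→Grove→Corby→Upland→Fenby: 10+12+28+3+30+12 = 95
Fern→Milton→Orwell→Grove→Corby→Fenby→Upland: 10+12+28+3+32+12 = 97
Fern→Milton→Orwell→Grove→Upland→Corby→Fenby: 10+12+28+33+30+32 = 145
Fern→Milton→Orwell→Grove→Upland→Fenby→Corby: 10+12+28+33+12+32 = 127
Fern→Milton→Orwell→Grove→Fenby→Corby→Upland: 10+12+28+35+32+30 = 147
Fern→Milton→Orwell→Grove→Fenby→Upland→Corby: 10+12+28+35+12+30 = 127
Fern→Milton→Orwell→Corby→Grove→Upland→Fenby: 10+12+25+3+33+12 = 95
Fern→Milton→Orwell→Corby→Grove→Fenby→Upland: 10+12+25+3+35+12 = 97
… (712 more)
Fern→Milton→Upland→Fenby→Orwell→Corby→Grove: 10+3+12+7+25+3 = 60  ← best
The minimum is 60.
One shortest path: Fern → Milton → Upland → Fenby → Orwell → Corby → Grove.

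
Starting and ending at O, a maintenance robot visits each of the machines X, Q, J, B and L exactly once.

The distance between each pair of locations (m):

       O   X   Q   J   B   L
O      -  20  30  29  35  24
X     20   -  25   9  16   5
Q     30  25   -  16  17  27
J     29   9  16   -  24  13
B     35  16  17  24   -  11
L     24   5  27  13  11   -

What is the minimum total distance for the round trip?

O - X - Q - J - B - L - O: 20+25+16+24+11+24 = 120
O - X - Q - J - L - B - O: 20+25+16+13+11+35 = 120
O - X - Q - B - J - L - O: 20+25+17+24+13+24 = 123
O - X - Q - B - L - J - O: 20+25+17+11+13+29 = 115
O - X - Q - L - J - B - O: 20+25+27+13+24+35 = 144
O - X - Q - L - B - J - O: 20+25+27+11+24+29 = 136
O - X - J - Q - B - L - O: 20+9+16+17+11+24 = 97
O - X - J - Q - L - B - O: 20+9+16+27+11+35 = 118
O - X - J - B - Q - L - O: 20+9+24+17+27+24 = 121
O - X - J - B - L - Q - O: 20+9+24+11+27+30 = 121
O - X - J - L - Q - B - O: 20+9+13+27+17+35 = 121
O - X - J - L - B - Q - O: 20+9+13+11+17+30 = 100
O - X - B - Q - J - L - O: 20+16+17+16+13+24 = 106
O - X - B - Q - L - J - O: 20+16+17+27+13+29 = 122
… (46 more)
The minimum is 97.
One optimal route: O → X → J → Q → B → L → O (or its reverse).

97 m — the shortest possible round trip.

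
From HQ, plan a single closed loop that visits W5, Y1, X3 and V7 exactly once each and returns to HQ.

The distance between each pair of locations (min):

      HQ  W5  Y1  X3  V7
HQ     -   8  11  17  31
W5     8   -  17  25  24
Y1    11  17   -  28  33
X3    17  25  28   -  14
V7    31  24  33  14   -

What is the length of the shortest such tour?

HQ-W5-Y1-X3-V7-HQ: 8+17+28+14+31 = 98
HQ-W5-Y1-V7-X3-HQ: 8+17+33+14+17 = 89
HQ-W5-X3-Y1-V7-HQ: 8+25+28+33+31 = 125
HQ-W5-X3-V7-Y1-HQ: 8+25+14+33+11 = 91
HQ-W5-V7-Y1-X3-HQ: 8+24+33+28+17 = 110
HQ-W5-V7-X3-Y1-HQ: 8+24+14+28+11 = 85
HQ-Y1-W5-X3-V7-HQ: 11+17+25+14+31 = 98
HQ-Y1-W5-V7-X3-HQ: 11+17+24+14+17 = 83
HQ-Y1-X3-W5-V7-HQ: 11+28+25+24+31 = 119
HQ-Y1-V7-W5-X3-HQ: 11+33+24+25+17 = 110
HQ-X3-W5-Y1-V7-HQ: 17+25+17+33+31 = 123
HQ-X3-Y1-W5-V7-HQ: 17+28+17+24+31 = 117
The minimum is 83.
One optimal route: HQ → Y1 → W5 → V7 → X3 → HQ (or its reverse).

Shortest round trip = 83 min.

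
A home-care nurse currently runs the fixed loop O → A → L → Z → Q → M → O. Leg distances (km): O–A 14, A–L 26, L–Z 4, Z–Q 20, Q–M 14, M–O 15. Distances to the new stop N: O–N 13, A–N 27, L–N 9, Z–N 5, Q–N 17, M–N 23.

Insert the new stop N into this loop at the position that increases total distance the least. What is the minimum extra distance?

Insertion cost between consecutive stops i–j is d(i,N) + d(N,j) − d(i,j):
  between O and A: 13 + 27 − 14 = 26
  between A and L: 27 + 9 − 26 = 10
  between L and Z: 9 + 5 − 4 = 10
  between Z and Q: 5 + 17 − 20 = 2
  between Q and M: 17 + 23 − 14 = 26
  between M and O: 23 + 13 − 15 = 21
Cheapest insertion is between Z and Q, adding 2.
New total = 93 + 2 = 95.

Adding 2 km by placing N on the Z–Q leg.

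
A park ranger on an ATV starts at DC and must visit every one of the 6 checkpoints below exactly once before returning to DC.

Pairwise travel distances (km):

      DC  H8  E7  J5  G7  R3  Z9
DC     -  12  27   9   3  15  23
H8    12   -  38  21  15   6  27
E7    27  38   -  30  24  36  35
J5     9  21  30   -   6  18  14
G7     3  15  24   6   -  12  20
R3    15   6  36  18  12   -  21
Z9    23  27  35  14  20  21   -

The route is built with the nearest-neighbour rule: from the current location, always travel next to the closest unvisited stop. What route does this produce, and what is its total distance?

DC → [G7:3 / J5:9 / H8:12 / R3:15 / Z9:23 / E7:27] → G7 (3)
G7 → [J5:6 / R3:12 / H8:15 / Z9:20 / E7:24] → J5 (6)
J5 → [Z9:14 / R3:18 / H8:21 / E7:30] → Z9 (14)
Z9 → [R3:21 / H8:27 / E7:35] → R3 (21)
R3 → [H8:6 / E7:36] → H8 (6)
H8 → [E7:38] → E7 (38)
Return E7→DC: 27.
Total = 3 + 6 + 14 + 21 + 6 + 38 + 27 = 115.

115 km along DC → G7 → J5 → Z9 → R3 → H8 → E7 → DC.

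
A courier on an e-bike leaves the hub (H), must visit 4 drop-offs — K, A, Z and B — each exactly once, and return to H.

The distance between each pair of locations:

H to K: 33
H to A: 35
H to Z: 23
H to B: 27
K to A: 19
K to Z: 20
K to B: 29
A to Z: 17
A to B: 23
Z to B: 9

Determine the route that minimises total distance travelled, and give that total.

Shortest round trip = 105.

H→K→A→Z→B→H: 33+19+17+9+27 = 105
H→K→A→B→Z→H: 33+19+23+9+23 = 107
H→K→Z→A→B→H: 33+20+17+23+27 = 120
H→K→Z→B→A→H: 33+20+9+23+35 = 120
H→K→B→A→Z→H: 33+29+23+17+23 = 125
H→K→B→Z→A→H: 33+29+9+17+35 = 123
H→A→K→Z→B→H: 35+19+20+9+27 = 110
H→A→K→B→Z→H: 35+19+29+9+23 = 115
H→A→Z→K→B→H: 35+17+20+29+27 = 128
H→A→B→K→Z→H: 35+23+29+20+23 = 130
H→Z→K→A→B→H: 23+20+19+23+27 = 112
H→Z→A→K→B→H: 23+17+19+29+27 = 115
The minimum is 105.
One optimal route: H → K → A → Z → B → H (or its reverse).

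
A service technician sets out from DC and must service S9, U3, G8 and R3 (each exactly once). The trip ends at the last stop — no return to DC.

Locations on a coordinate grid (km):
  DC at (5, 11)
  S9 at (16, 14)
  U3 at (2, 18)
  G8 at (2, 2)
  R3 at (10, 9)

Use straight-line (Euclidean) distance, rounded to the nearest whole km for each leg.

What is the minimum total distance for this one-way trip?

Shortest open route: 42 km.

There are 4! = 24 possible orderings.
DC → S9 → U3 → G8 → R3: 11+15+16+11 = 53
DC → S9 → U3 → R3 → G8: 11+15+12+11 = 49
DC → S9 → G8 → U3 → R3: 11+18+16+12 = 57
DC → S9 → G8 → R3 → U3: 11+18+11+12 = 52
DC → S9 → R3 → U3 → G8: 11+8+12+16 = 47
DC → S9 → R3 → G8 → U3: 11+8+11+16 = 46
DC → U3 → S9 → G8 → R3: 8+15+18+11 = 52
DC → U3 → S9 → R3 → G8: 8+15+8+11 = 42
DC → U3 → G8 → S9 → R3: 8+16+18+8 = 50
DC → U3 → G8 → R3 → S9: 8+16+11+8 = 43
DC → U3 → R3 → S9 → G8: 8+12+8+18 = 46
DC → U3 → R3 → G8 → S9: 8+12+11+18 = 49
DC → G8 → S9 → U3 → R3: 9+18+15+12 = 54
DC → G8 → S9 → R3 → U3: 9+18+8+12 = 47
… (10 more)
The minimum is 42.
One shortest path: DC → U3 → S9 → R3 → G8.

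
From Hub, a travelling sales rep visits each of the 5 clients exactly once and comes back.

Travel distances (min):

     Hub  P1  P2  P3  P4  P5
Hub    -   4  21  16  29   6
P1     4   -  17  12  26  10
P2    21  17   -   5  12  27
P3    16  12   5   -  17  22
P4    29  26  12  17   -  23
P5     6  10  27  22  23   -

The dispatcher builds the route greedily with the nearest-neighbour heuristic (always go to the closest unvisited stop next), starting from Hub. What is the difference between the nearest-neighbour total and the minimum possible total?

The nearest-neighbour route is 20 min longer than optimal.

Hub: P1=4, P5=6, P3=16, P2=21, P4=29 ⇒ P1
P1: P5=10, P3=12, P2=17, P4=26 ⇒ P5
P5: P3=22, P4=23, P2=27 ⇒ P3
P3: P2=5, P4=17 ⇒ P2
P2: P4=12 ⇒ P4
NN route Hub → P1 → P5 → P3 → P2 → P4 → Hub costs 82.
Optimal: Hub → P1 → P3 → P2 → P4 → P5 → Hub costs 62 (by enumerating all 60 distinct tours).
Excess = 82 − 62 = 20.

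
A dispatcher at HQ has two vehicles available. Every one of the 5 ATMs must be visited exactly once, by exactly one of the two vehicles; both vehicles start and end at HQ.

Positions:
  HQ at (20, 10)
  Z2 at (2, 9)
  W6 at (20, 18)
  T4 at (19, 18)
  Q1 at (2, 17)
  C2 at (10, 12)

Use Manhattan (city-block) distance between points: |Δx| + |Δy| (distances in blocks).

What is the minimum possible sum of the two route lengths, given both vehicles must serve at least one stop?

Minimum combined distance: 70 blocks.

Try each way of splitting the stops between the two vehicles (each non-empty) and, for each split, find the best tour for each vehicle:
  {Z2} + {W6, T4, Q1, C2}: 38 + 52 = 90
  {W6} + {Z2, T4, Q1, C2}: 16 + 58 = 74
  {Z2, W6} + {T4, Q1, C2}: 54 + 52 = 106
  {T4} + {Z2, W6, Q1, C2}: 18 + 58 = 76
  {Z2, T4} + {W6, Q1, C2}: 54 + 52 = 106
  {W6, T4} + {Z2, Q1, C2}: 18 + 52 = 70
  … (15 splits in total)
Best: vehicle 1 HQ → W6 → T4 → HQ = 18; vehicle 2 HQ → Z2 → Q1 → C2 → HQ = 52; combined 70.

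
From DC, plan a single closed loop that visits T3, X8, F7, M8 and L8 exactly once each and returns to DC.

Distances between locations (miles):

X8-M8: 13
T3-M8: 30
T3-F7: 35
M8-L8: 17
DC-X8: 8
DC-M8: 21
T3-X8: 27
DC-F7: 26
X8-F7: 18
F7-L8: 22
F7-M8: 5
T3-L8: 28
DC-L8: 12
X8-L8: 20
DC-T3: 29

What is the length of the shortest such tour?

101 miles — the shortest possible round trip.

There are 60 distinct closed tours to check (reversals are equivalent).
DC → T3 → X8 → F7 → M8 → L8 → DC: 29+27+18+5+17+12 = 108
DC → T3 → X8 → F7 → L8 → M8 → DC: 29+27+18+22+17+21 = 134
DC → T3 → X8 → M8 → F7 → L8 → DC: 29+27+13+5+22+12 = 108
DC → T3 → X8 → M8 → L8 → F7 → DC: 29+27+13+17+22+26 = 134
DC → T3 → X8 → L8 → F7 → M8 → DC: 29+27+20+22+5+21 = 124
DC → T3 → X8 → L8 → M8 → F7 → DC: 29+27+20+17+5+26 = 124
DC → T3 → F7 → X8 → M8 → L8 → DC: 29+35+18+13+17+12 = 124
DC → T3 → F7 → X8 → L8 → M8 → DC: 29+35+18+20+17+21 = 140
DC → T3 → F7 → M8 → X8 → L8 → DC: 29+35+5+13+20+12 = 114
DC → T3 → F7 → M8 → L8 → X8 → DC: 29+35+5+17+20+8 = 114
DC → T3 → F7 → L8 → X8 → M8 → DC: 29+35+22+20+13+21 = 140
DC → T3 → F7 → L8 → M8 → X8 → DC: 29+35+22+17+13+8 = 124
DC → T3 → M8 → X8 → F7 → L8 → DC: 29+30+13+18+22+12 = 124
DC → T3 → M8 → X8 → L8 → F7 → DC: 29+30+13+20+22+26 = 140
… (46 more)
DC → X8 → F7 → M8 → T3 → L8 → DC: 8+18+5+30+28+12 = 101  ← best
The minimum is 101.
One optimal route: DC → X8 → F7 → M8 → T3 → L8 → DC (or its reverse).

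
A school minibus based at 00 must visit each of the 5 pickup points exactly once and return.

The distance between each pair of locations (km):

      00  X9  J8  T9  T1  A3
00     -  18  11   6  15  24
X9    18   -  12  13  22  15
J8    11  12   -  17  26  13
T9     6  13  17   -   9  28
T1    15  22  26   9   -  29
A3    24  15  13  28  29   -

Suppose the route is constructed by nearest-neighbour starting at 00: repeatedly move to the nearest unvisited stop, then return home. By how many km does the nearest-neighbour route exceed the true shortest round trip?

10 km longer than the optimal tour.

From 00: T9=6, J8=11, T1=15, X9=18, A3=24 → choose T9 (6).
From T9: T1=9, X9=13, J8=17, A3=28 → choose T1 (9).
From T1: X9=22, J8=26, A3=29 → choose X9 (22).
From X9: J8=12, A3=15 → choose J8 (12).
From J8: A3=13 → choose A3 (13).
NN route 00 → T9 → T1 → X9 → J8 → A3 → 00 costs 86.
Optimal: 00 → J8 → A3 → X9 → T9 → T1 → 00 costs 76 (by enumerating all 60 distinct tours).
Excess = 86 − 76 = 10.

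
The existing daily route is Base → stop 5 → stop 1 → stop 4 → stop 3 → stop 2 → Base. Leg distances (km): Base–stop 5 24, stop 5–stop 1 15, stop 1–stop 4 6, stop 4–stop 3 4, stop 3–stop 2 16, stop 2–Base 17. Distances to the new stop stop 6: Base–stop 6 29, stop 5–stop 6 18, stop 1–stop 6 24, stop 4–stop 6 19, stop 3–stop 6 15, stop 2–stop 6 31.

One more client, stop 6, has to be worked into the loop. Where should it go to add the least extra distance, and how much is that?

+23 km — insert stop 6 between Base and stop 5.

Insertion cost between consecutive stops i–j is d(i,stop 6) + d(stop 6,j) − d(i,j):
  between Base and stop 5: 29 + 18 − 24 = 23
  between stop 5 and stop 1: 18 + 24 − 15 = 27
  between stop 1 and stop 4: 24 + 19 − 6 = 37
  between stop 4 and stop 3: 19 + 15 − 4 = 30
  between stop 3 and stop 2: 15 + 31 − 16 = 30
  between stop 2 and Base: 31 + 29 − 17 = 43
Cheapest insertion is between Base and stop 5, adding 23.
New total = 82 + 23 = 105.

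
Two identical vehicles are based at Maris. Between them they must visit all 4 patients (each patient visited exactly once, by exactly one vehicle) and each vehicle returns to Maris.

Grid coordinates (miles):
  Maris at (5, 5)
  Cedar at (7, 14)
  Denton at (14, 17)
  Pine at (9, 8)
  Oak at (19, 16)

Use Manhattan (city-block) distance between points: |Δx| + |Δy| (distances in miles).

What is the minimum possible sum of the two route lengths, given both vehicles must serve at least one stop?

Try each way of splitting the stops between the two vehicles (each non-empty) and, for each split, find the best tour for each vehicle:
  {Cedar} + {Denton, Pine, Oak}: 22 + 52 = 74
  {Denton} + {Cedar, Pine, Oak}: 42 + 50 = 92
  {Cedar, Denton} + {Pine, Oak}: 42 + 50 = 92
  {Pine} + {Cedar, Denton, Oak}: 14 + 52 = 66
  {Cedar, Pine} + {Denton, Oak}: 26 + 52 = 78
  {Denton, Pine} + {Cedar, Oak}: 42 + 50 = 92
  … (7 splits in total)
Best: vehicle 1 Maris → Pine → Maris = 14; vehicle 2 Maris → Cedar → Denton → Oak → Maris = 52; combined 66.

66 miles — the smallest possible combined total.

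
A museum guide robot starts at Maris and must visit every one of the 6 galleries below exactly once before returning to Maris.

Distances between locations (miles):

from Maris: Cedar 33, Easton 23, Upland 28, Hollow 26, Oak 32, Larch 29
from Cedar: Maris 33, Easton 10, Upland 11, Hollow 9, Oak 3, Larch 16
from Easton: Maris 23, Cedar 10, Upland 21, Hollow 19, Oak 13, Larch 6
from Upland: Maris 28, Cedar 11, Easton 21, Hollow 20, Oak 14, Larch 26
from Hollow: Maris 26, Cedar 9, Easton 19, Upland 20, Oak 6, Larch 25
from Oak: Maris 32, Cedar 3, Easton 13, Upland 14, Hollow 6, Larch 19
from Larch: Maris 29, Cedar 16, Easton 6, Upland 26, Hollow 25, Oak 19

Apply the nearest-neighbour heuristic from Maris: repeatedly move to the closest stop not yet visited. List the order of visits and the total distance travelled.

102 miles along Maris → Easton → Larch → Cedar → Oak → Hollow → Upland → Maris.

Maris → [Easton:23 / Hollow:26 / Upland:28 / Larch:29 / Oak:32 / Cedar:33] → Easton (23)
Easton → [Larch:6 / Cedar:10 / Oak:13 / Hollow:19 / Upland:21] → Larch (6)
Larch → [Cedar:16 / Oak:19 / Hollow:25 / Upland:26] → Cedar (16)
Cedar → [Oak:3 / Hollow:9 / Upland:11] → Oak (3)
Oak → [Hollow:6 / Upland:14] → Hollow (6)
Hollow → [Upland:20] → Upland (20)
Return Upland→Maris: 28.
Total = 23 + 6 + 16 + 3 + 6 + 20 + 28 = 102.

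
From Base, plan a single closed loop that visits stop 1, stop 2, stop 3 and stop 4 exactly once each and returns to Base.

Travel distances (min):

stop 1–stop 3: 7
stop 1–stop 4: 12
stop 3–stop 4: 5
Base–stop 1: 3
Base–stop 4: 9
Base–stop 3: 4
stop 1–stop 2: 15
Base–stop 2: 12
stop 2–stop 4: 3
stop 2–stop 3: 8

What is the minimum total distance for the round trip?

There are 12 distinct closed tours to check (reversals are equivalent).
Base - stop 1 - stop 2 - stop 3 - stop 4 - Base: 3+15+8+5+9 = 40
Base - stop 1 - stop 2 - stop 4 - stop 3 - Base: 3+15+3+5+4 = 30
Base - stop 1 - stop 3 - stop 2 - stop 4 - Base: 3+7+8+3+9 = 30
Base - stop 1 - stop 3 - stop 4 - stop 2 - Base: 3+7+5+3+12 = 30
Base - stop 1 - stop 4 - stop 2 - stop 3 - Base: 3+12+3+8+4 = 30
Base - stop 1 - stop 4 - stop 3 - stop 2 - Base: 3+12+5+8+12 = 40
Base - stop 2 - stop 1 - stop 3 - stop 4 - Base: 12+15+7+5+9 = 48
Base - stop 2 - stop 1 - stop 4 - stop 3 - Base: 12+15+12+5+4 = 48
Base - stop 2 - stop 3 - stop 1 - stop 4 - Base: 12+8+7+12+9 = 48
Base - stop 2 - stop 4 - stop 1 - stop 3 - Base: 12+3+12+7+4 = 38
Base - stop 3 - stop 1 - stop 2 - stop 4 - Base: 4+7+15+3+9 = 38
Base - stop 3 - stop 2 - stop 1 - stop 4 - Base: 4+8+15+12+9 = 48
The minimum is 30.
One optimal route: Base → stop 1 → stop 2 → stop 4 → stop 3 → Base (or its reverse).

Shortest round trip = 30 min.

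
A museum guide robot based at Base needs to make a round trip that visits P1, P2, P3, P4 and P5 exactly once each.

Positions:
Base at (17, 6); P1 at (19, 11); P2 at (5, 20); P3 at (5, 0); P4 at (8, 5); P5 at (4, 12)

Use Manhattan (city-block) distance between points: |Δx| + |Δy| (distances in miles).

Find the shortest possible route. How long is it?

Base→P1→P2→P3→P4→P5→Base: 7+23+20+8+11+19 = 88
Base→P1→P2→P3→P5→P4→Base: 7+23+20+13+11+10 = 84
Base→P1→P2→P4→P3→P5→Base: 7+23+18+8+13+19 = 88
Base→P1→P2→P4→P5→P3→Base: 7+23+18+11+13+18 = 90
Base→P1→P2→P5→P3→P4→Base: 7+23+9+13+8+10 = 70
Base→P1→P2→P5→P4→P3→Base: 7+23+9+11+8+18 = 76
Base→P1→P3→P2→P4→P5→Base: 7+25+20+18+11+19 = 100
Base→P1→P3→P2→P5→P4→Base: 7+25+20+9+11+10 = 82
Base→P1→P3→P4→P2→P5→Base: 7+25+8+18+9+19 = 86
Base→P1→P3→P4→P5→P2→Base: 7+25+8+11+9+26 = 86
Base→P1→P3→P5→P2→P4→Base: 7+25+13+9+18+10 = 82
Base→P1→P3→P5→P4→P2→Base: 7+25+13+11+18+26 = 100
Base→P1→P4→P2→P3→P5→Base: 7+17+18+20+13+19 = 94
Base→P1→P4→P2→P5→P3→Base: 7+17+18+9+13+18 = 82
… (46 more)
The minimum is 70.
One optimal route: Base → P1 → P2 → P5 → P3 → P4 → Base (or its reverse).

Minimum total distance: 70 miles.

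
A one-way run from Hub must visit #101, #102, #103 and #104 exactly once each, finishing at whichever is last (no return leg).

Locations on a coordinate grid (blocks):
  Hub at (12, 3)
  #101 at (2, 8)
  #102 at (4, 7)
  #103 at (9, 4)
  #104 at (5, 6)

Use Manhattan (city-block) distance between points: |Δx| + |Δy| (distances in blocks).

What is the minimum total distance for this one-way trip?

Minimum one-way distance = 15 blocks.

There are 4! = 24 possible orderings.
Hub → #101 → #102 → #103 → #104: 15+3+8+6 = 32
Hub → #101 → #102 → #104 → #103: 15+3+2+6 = 26
Hub → #101 → #103 → #102 → #104: 15+11+8+2 = 36
Hub → #101 → #103 → #104 → #102: 15+11+6+2 = 34
Hub → #101 → #104 → #102 → #103: 15+5+2+8 = 30
Hub → #101 → #104 → #103 → #102: 15+5+6+8 = 34
Hub → #102 → #101 → #103 → #104: 12+3+11+6 = 32
Hub → #102 → #101 → #104 → #103: 12+3+5+6 = 26
Hub → #102 → #103 → #101 → #104: 12+8+11+5 = 36
Hub → #102 → #103 → #104 → #101: 12+8+6+5 = 31
Hub → #102 → #104 → #101 → #103: 12+2+5+11 = 30
Hub → #102 → #104 → #103 → #101: 12+2+6+11 = 31
Hub → #103 → #101 → #102 → #104: 4+11+3+2 = 20
Hub → #103 → #101 → #104 → #102: 4+11+5+2 = 22
… (10 more)
Hub → #103 → #104 → #102 → #101: 4+6+2+3 = 15  ← best
The minimum is 15.
One shortest path: Hub → #103 → #104 → #102 → #101.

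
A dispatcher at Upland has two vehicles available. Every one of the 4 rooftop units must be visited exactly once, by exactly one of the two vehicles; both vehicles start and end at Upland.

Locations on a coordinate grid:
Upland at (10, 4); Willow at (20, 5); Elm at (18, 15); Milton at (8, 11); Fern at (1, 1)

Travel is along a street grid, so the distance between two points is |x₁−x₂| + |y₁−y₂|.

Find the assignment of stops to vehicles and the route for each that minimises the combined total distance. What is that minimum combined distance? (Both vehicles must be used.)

There are 2^3 − 1 = 7 ways to divide the 4 stops into two non-empty groups. For each, the best each vehicle can do is its own shortest tour through its group:
  {Willow} + {Elm, Milton, Fern}: 22 + 62 = 84
  {Elm} + {Willow, Milton, Fern}: 38 + 58 = 96
  {Willow, Elm} + {Milton, Fern}: 42 + 38 = 80
  {Milton} + {Willow, Elm, Fern}: 18 + 66 = 84
  {Willow, Milton} + {Elm, Fern}: 38 + 62 = 100
  {Elm, Milton} + {Willow, Fern}: 42 + 46 = 88
  … (7 splits in total)
  {Willow, Elm, Milton} + {Fern}: 46 + 24 = 70  ← best
Best: vehicle 1 Upland → Willow → Elm → Milton → Upland = 46; vehicle 2 Upland → Fern → Upland = 24; combined 70.

Minimum combined distance: 70.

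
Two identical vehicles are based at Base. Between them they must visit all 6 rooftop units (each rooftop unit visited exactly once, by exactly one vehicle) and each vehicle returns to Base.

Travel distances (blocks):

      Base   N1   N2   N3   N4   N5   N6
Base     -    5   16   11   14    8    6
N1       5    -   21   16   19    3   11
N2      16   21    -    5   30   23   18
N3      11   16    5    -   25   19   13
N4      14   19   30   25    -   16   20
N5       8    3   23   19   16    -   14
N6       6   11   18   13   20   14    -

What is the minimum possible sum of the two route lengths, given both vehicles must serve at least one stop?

Try each way of splitting the stops between the two vehicles (each non-empty) and, for each split, find the best tour for each vehicle:
  {N1} + {N2, N3, N4, N5, N6}: 10 + 77 = 87
  {N2} + {N1, N3, N4, N5, N6}: 32 + 68 = 100
  {N1, N2} + {N3, N4, N5, N6}: 42 + 68 = 110
  {N3} + {N1, N2, N4, N5, N6}: 22 + 78 = 100
  {N1, N3} + {N2, N4, N5, N6}: 32 + 77 = 109
  {N2, N3} + {N1, N4, N5, N6}: 32 + 50 = 82
  … (31 splits in total)
  {N1, N4, N5} + {N2, N3, N6}: 38 + 40 = 78  ← best
Best: vehicle 1 Base → N1 → N5 → N4 → Base = 38; vehicle 2 Base → N2 → N3 → N6 → Base = 40; combined 78.

78 blocks — the smallest possible combined total.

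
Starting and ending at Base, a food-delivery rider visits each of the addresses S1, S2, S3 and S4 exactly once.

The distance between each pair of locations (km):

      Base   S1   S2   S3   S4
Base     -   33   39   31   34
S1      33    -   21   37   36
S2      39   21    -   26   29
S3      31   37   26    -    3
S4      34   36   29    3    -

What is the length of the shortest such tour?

Base → S1 → S2 → S3 → S4 → Base: 33+21+26+3+34 = 117
Base → S1 → S2 → S4 → S3 → Base: 33+21+29+3+31 = 117
Base → S1 → S3 → S2 → S4 → Base: 33+37+26+29+34 = 159
Base → S1 → S3 → S4 → S2 → Base: 33+37+3+29+39 = 141
Base → S1 → S4 → S2 → S3 → Base: 33+36+29+26+31 = 155
Base → S1 → S4 → S3 → S2 → Base: 33+36+3+26+39 = 137
Base → S2 → S1 → S3 → S4 → Base: 39+21+37+3+34 = 134
Base → S2 → S1 → S4 → S3 → Base: 39+21+36+3+31 = 130
Base → S2 → S3 → S1 → S4 → Base: 39+26+37+36+34 = 172
Base → S2 → S4 → S1 → S3 → Base: 39+29+36+37+31 = 172
Base → S3 → S1 → S2 → S4 → Base: 31+37+21+29+34 = 152
Base → S3 → S2 → S1 → S4 → Base: 31+26+21+36+34 = 148
The minimum is 117.
One optimal route: Base → S1 → S2 → S3 → S4 → Base (or its reverse).

Minimum total distance: 117 km.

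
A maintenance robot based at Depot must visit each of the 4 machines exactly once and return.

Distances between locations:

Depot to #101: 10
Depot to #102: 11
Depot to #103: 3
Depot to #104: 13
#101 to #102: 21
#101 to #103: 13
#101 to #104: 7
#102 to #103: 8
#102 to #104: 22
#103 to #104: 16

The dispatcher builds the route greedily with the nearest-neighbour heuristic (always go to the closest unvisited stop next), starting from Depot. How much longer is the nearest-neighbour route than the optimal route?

The nearest-neighbour route is 2 longer than optimal.

From Depot: #103=3, #101=10, #102=11, #104=13 → choose #103 (3).
From #103: #102=8, #101=13, #104=16 → choose #102 (8).
From #102: #101=21, #104=22 → choose #101 (21).
From #101: #104=7 → choose #104 (7).
NN route Depot → #103 → #102 → #101 → #104 → Depot costs 52.
Optimal: Depot → #101 → #104 → #102 → #103 → Depot costs 50 (by enumerating all 12 distinct tours).
Excess = 52 − 50 = 2.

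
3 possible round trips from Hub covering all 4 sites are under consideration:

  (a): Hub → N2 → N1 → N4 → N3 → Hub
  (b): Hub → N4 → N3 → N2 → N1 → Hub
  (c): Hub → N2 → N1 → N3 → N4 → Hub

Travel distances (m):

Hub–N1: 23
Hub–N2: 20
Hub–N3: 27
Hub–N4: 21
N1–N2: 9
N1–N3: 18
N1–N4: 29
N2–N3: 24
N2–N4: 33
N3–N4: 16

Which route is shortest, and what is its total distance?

Shortest is (c), total 84 m.

(a): 20 + 9 + 29 + 16 + 27 = 101
(b): 21 + 16 + 24 + 9 + 23 = 93
(c): 20 + 9 + 18 + 16 + 21 = 84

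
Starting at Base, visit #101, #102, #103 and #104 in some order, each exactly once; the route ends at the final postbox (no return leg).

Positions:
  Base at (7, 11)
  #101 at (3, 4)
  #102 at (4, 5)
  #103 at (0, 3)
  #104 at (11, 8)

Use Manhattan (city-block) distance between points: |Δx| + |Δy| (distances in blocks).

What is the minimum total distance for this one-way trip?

Shortest open route: 23 blocks.

There are 4! = 24 possible orderings.
Base → #101 → #102 → #103 → #104: 11+2+6+16 = 35
Base → #101 → #102 → #104 → #103: 11+2+10+16 = 39
Base → #101 → #103 → #102 → #104: 11+4+6+10 = 31
Base → #101 → #103 → #104 → #102: 11+4+16+10 = 41
Base → #101 → #104 → #102 → #103: 11+12+10+6 = 39
Base → #101 → #104 → #103 → #102: 11+12+16+6 = 45
Base → #102 → #101 → #103 → #104: 9+2+4+16 = 31
Base → #102 → #101 → #104 → #103: 9+2+12+16 = 39
Base → #102 → #103 → #101 → #104: 9+6+4+12 = 31
Base → #102 → #103 → #104 → #101: 9+6+16+12 = 43
Base → #102 → #104 → #101 → #103: 9+10+12+4 = 35
Base → #102 → #104 → #103 → #101: 9+10+16+4 = 39
Base → #103 → #101 → #102 → #104: 15+4+2+10 = 31
Base → #103 → #101 → #104 → #102: 15+4+12+10 = 41
… (10 more)
Base → #104 → #102 → #101 → #103: 7+10+2+4 = 23  ← best
The minimum is 23.
One shortest path: Base → #104 → #102 → #101 → #103.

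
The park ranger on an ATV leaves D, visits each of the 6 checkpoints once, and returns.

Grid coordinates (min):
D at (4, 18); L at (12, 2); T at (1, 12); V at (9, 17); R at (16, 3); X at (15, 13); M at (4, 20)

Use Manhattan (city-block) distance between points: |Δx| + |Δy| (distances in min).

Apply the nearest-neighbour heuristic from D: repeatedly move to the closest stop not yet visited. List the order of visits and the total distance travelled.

66 min along D → M → V → X → R → L → T → D.

At D the remaining stops are M 2, V 6, T 9, X 16, L 24, R 27; go to M.
At M the remaining stops are V 8, T 11, X 18, L 26, R 29; go to V.
At V the remaining stops are X 10, T 13, L 18, R 21; go to X.
At X the remaining stops are R 11, L 14, T 15; go to R.
At R the remaining stops are L 5, T 24; go to L.
At L the remaining stops are T 21; go to T.
Return T→D: 9.
Total = 2 + 8 + 10 + 11 + 5 + 21 + 9 = 66.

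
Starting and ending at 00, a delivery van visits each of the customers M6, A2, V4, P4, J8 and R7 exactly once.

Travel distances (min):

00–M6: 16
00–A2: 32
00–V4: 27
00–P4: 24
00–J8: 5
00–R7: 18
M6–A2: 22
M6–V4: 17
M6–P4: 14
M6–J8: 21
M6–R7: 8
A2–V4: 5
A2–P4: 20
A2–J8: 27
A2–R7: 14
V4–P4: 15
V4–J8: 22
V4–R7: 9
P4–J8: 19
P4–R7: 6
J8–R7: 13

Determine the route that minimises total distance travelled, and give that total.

Shortest round trip = 82 min.

With 6 stops there are 6!/2 = 360 distinct round trips (a route and its reverse cost the same).
00→M6→A2→V4→P4→J8→R7→00: 16+22+5+15+19+13+18 = 108
00→M6→A2→V4→P4→R7→J8→00: 16+22+5+15+6+13+5 = 82
00→M6→A2→V4→J8→P4→R7→00: 16+22+5+22+19+6+18 = 108
00→M6→A2→V4→J8→R7→P4→00: 16+22+5+22+13+6+24 = 108
00→M6→A2→V4→R7→P4→J8→00: 16+22+5+9+6+19+5 = 82
00→M6→A2→V4→R7→J8→P4→00: 16+22+5+9+13+19+24 = 108
00→M6→A2→P4→V4→J8→R7→00: 16+22+20+15+22+13+18 = 126
00→M6→A2→P4→V4→R7→J8→00: 16+22+20+15+9+13+5 = 100
… (352 more)
The minimum is 82.
One optimal route: 00 → M6 → A2 → V4 → P4 → R7 → J8 → 00 (or its reverse).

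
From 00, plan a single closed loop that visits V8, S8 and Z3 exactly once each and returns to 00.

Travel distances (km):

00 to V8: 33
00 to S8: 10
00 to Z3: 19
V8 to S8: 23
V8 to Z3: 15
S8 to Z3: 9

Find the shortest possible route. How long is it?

There are 3 distinct closed tours to check (reversals are equivalent).
00 - V8 - S8 - Z3 - 00: 33+23+9+19 = 84
00 - V8 - Z3 - S8 - 00: 33+15+9+10 = 67
00 - S8 - V8 - Z3 - 00: 10+23+15+19 = 67
The minimum is 67.
One optimal route: 00 → V8 → Z3 → S8 → 00 (or its reverse).

Minimum total distance: 67 km.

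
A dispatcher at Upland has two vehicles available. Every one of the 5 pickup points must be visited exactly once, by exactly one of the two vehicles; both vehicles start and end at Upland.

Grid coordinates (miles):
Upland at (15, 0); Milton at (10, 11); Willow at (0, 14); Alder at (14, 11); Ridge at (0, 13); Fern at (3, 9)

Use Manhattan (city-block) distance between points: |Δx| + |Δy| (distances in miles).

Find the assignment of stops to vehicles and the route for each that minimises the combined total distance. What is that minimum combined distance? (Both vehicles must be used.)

Minimum combined distance: 82 miles.

There are 2^4 − 1 = 15 ways to divide the 5 stops into two non-empty groups. For each, the best each vehicle can do is its own shortest tour through its group:
  {Milton} + {Willow, Alder, Ridge, Fern}: 32 + 58 = 90
  {Willow} + {Milton, Alder, Ridge, Fern}: 58 + 56 = 114
  {Milton, Willow} + {Alder, Ridge, Fern}: 58 + 56 = 114
  {Alder} + {Milton, Willow, Ridge, Fern}: 24 + 58 = 82
  {Milton, Alder} + {Willow, Ridge, Fern}: 32 + 58 = 90
  {Willow, Alder} + {Milton, Ridge, Fern}: 58 + 56 = 114
  … (15 splits in total)
Best: vehicle 1 Upland → Alder → Upland = 24; vehicle 2 Upland → Milton → Willow → Ridge → Fern → Upland = 58; combined 82.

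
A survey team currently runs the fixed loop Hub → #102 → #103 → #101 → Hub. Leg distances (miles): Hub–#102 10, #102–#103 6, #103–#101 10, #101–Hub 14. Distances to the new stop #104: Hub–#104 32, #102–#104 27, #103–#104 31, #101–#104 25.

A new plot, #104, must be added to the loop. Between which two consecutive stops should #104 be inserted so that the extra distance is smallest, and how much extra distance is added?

Insertion cost between consecutive stops i–j is d(i,#104) + d(#104,j) − d(i,j):
  between Hub and #102: 32 + 27 − 10 = 49
  between #102 and #103: 27 + 31 − 6 = 52
  between #103 and #101: 31 + 25 − 10 = 46
  between #101 and Hub: 25 + 32 − 14 = 43
Cheapest insertion is between #101 and Hub, adding 43.
New total = 40 + 43 = 83.

Adding 43 miles by placing #104 on the #101–Hub leg.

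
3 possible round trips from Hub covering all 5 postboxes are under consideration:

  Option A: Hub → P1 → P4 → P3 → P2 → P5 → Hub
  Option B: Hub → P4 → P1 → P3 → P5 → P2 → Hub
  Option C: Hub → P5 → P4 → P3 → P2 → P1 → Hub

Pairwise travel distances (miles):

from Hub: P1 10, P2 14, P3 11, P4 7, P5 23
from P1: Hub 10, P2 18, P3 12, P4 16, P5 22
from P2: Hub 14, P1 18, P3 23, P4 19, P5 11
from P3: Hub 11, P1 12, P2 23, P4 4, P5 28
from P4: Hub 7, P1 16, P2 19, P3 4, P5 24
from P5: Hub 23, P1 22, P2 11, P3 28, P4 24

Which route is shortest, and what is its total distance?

Shortest is Option A, total 87 miles.

Option A: 10 + 16 + 4 + 23 + 11 + 23 = 87
Option B: 7 + 16 + 12 + 28 + 11 + 14 = 88
Option C: 23 + 24 + 4 + 23 + 18 + 10 = 102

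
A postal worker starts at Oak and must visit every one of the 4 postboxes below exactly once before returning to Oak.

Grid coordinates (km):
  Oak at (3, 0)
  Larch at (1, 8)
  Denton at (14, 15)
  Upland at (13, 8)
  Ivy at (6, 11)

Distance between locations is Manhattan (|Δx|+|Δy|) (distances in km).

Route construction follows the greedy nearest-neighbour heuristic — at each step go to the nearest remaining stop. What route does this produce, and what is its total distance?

From Oak: distances to unvisited — Larch=10, Ivy=14, Upland=18, Denton=26. Nearest is Larch (10).
From Larch: distances to unvisited — Ivy=8, Upland=12, Denton=20. Nearest is Ivy (8).
From Ivy: distances to unvisited — Upland=10, Denton=12. Nearest is Upland (10).
From Upland: distances to unvisited — Denton=8. Nearest is Denton (8).
Return Denton→Oak: 26.
Total = 10 + 8 + 10 + 8 + 26 = 62.

Nearest-neighbour total = 62 km; route Oak → Larch → Ivy → Upland → Denton → Oak.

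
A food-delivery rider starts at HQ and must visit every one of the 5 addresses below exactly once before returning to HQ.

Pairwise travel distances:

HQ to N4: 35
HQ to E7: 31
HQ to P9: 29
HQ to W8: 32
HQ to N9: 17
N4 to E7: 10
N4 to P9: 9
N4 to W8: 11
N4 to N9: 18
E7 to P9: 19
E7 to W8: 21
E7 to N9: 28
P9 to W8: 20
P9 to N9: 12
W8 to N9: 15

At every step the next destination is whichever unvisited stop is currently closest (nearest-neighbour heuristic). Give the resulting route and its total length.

At HQ the remaining stops are N9 17, P9 29, E7 31, W8 32, N4 35; go to N9.
At N9 the remaining stops are P9 12, W8 15, N4 18, E7 28; go to P9.
At P9 the remaining stops are N4 9, E7 19, W8 20; go to N4.
At N4 the remaining stops are E7 10, W8 11; go to E7.
At E7 the remaining stops are W8 21; go to W8.
Return W8→HQ: 32.
Total = 17 + 12 + 9 + 10 + 21 + 32 = 101.

101 along HQ → N9 → P9 → N4 → E7 → W8 → HQ.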